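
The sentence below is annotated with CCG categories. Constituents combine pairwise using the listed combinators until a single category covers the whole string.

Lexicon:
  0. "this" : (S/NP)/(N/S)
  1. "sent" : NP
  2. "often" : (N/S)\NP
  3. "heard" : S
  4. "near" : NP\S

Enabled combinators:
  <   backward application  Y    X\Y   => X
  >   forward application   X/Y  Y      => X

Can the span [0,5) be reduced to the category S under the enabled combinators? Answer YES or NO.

[0,5] S   >
  [0,3] S/NP   >
    [0,1] "this" : (S/NP)/(N/S)
    [1,3] N/S   <
      [1,2] "sent" : NP
      [2,3] "often" : (N/S)\NP
  [3,5] NP   <
    [3,4] "heard" : S
    [4,5] "near" : NP\S

YES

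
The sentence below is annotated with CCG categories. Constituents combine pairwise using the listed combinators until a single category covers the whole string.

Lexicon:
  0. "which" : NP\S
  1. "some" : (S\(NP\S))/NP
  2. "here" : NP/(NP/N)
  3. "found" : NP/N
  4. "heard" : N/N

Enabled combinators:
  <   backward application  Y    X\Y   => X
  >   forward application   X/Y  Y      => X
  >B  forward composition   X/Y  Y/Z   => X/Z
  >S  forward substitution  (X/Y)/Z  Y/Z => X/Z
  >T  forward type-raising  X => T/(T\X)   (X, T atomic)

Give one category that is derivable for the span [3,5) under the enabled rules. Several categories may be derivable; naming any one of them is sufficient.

NP/N

[0,5] S   <
  [0,1] "which" : NP\S
  [1,5] S\(NP\S)   >
    [1,2] "some" : (S\(NP\S))/NP
    [2,5] NP   >
      [2,3] "here" : NP/(NP/N)
      [3,5] NP/N   >B
        [3,4] "found" : NP/N
        [4,5] "heard" : N/N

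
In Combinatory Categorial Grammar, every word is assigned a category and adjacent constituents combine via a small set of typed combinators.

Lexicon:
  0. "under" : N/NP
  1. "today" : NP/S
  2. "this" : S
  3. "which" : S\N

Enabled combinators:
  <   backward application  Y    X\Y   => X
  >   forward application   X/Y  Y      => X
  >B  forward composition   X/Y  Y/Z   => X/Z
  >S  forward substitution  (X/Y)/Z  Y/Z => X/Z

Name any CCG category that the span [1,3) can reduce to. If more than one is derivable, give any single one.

NP

[0,4] S   <
  [0,3] N   >
    [0,1] "under" : N/NP
    [1,3] NP   >
      [1,2] "today" : NP/S
      [2,3] "this" : S
  [3,4] "which" : S\N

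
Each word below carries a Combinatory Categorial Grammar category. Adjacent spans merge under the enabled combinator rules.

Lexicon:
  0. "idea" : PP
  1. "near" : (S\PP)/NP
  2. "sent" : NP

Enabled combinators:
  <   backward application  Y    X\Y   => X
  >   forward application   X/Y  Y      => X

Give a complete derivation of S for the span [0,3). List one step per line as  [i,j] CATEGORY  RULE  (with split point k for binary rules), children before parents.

[0,1] PP  lex  "idea"
[1,2] (S\PP)/NP  lex  "near"
[2,3] NP  lex  "sent"
[1,3] S\PP  >  k=2
[0,3] S  <  k=1

[0,3] S   <
  [0,1] "idea" : PP
  [1,3] S\PP   >
    [1,2] "near" : (S\PP)/NP
    [2,3] "sent" : NP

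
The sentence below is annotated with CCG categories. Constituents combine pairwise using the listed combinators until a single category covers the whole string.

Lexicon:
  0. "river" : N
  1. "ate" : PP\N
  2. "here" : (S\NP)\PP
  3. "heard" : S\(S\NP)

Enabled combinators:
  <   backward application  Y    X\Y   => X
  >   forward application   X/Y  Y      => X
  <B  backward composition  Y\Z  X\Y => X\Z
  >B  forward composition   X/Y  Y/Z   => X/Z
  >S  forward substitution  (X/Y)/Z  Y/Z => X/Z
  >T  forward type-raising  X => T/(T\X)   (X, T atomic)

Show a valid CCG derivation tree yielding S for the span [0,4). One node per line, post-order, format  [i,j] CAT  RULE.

[0,4] S   <
  [0,3] S\NP   <
    [0,2] PP   <
      [0,1] "river" : N
      [1,2] "ate" : PP\N
    [2,3] "here" : (S\NP)\PP
  [3,4] "heard" : S\(S\NP)

[0,1] N  lex  "river"
[1,2] PP\N  lex  "ate"
[0,2] PP  <  k=1
[2,3] (S\NP)\PP  lex  "here"
[0,3] S\NP  <  k=2
[3,4] S\(S\NP)  lex  "heard"
[0,4] S  <  k=3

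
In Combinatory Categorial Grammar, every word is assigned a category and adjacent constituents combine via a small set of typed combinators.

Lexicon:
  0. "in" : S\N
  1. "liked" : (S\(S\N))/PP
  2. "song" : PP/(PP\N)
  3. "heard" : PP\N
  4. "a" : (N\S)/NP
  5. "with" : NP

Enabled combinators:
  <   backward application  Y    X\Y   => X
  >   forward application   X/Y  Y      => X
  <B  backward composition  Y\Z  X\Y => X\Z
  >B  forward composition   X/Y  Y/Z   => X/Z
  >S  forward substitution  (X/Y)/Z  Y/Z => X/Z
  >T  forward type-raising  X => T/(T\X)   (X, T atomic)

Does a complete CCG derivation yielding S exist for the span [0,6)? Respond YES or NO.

S\N (S\(S\N))/PP PP/(PP\N) PP\N (N\S)/NP NP
CKY chart[0,6] = {N, N/(NP\NP), N/(N\N), NP/(NP\N), PP/(PP\N), S/(S\N)}; S ∉ chart

NO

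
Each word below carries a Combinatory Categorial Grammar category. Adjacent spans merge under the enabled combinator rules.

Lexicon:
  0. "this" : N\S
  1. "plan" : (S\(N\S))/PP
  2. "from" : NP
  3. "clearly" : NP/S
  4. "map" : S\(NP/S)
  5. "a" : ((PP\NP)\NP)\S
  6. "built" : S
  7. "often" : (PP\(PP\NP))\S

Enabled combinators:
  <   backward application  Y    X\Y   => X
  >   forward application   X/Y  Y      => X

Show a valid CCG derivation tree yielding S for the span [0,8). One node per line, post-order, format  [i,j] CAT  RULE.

[0,8] S   <
  [0,1] "this" : N\S
  [1,8] S\(N\S)   >
    [1,2] "plan" : (S\(N\S))/PP
    [2,8] PP   <
      [2,6] PP\NP   <
        [2,3] "from" : NP
        [3,6] (PP\NP)\NP   <
          [3,5] S   <
            [3,4] "clearly" : NP/S
            [4,5] "map" : S\(NP/S)
          [5,6] "a" : ((PP\NP)\NP)\S
      [6,8] PP\(PP\NP)   <
        [6,7] "built" : S
        [7,8] "often" : (PP\(PP\NP))\S

[0,1] N\S  lex  "this"
[1,2] (S\(N\S))/PP  lex  "plan"
[2,3] NP  lex  "from"
[3,4] NP/S  lex  "clearly"
[4,5] S\(NP/S)  lex  "map"
[3,5] S  <  k=4
[5,6] ((PP\NP)\NP)\S  lex  "a"
[3,6] (PP\NP)\NP  <  k=5
[2,6] PP\NP  <  k=3
[6,7] S  lex  "built"
[7,8] (PP\(PP\NP))\S  lex  "often"
[6,8] PP\(PP\NP)  <  k=7
[2,8] PP  <  k=6
[1,8] S\(N\S)  >  k=2
[0,8] S  <  k=1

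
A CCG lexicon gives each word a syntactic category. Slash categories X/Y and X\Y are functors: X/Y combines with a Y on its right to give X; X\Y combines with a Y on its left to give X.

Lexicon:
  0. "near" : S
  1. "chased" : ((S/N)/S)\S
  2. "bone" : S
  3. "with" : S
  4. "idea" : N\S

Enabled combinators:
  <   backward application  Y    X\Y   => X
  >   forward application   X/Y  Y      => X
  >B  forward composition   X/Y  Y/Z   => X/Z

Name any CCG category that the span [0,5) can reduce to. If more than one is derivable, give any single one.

[0,5] S   >
  [0,3] S/N   >
    [0,2] (S/N)/S   <
      [0,1] "near" : S
      [1,2] "chased" : ((S/N)/S)\S
    [2,3] "bone" : S
  [3,5] N   <
    [3,4] "with" : S
    [4,5] "idea" : N\S

S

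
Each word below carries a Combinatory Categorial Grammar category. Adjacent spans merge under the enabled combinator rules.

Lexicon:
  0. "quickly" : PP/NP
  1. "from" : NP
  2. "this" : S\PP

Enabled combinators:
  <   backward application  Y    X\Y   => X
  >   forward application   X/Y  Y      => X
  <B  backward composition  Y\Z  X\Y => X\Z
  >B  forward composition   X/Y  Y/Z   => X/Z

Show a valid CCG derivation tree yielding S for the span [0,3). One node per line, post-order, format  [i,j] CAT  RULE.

[0,1] PP/NP  lex  "quickly"
[1,2] NP  lex  "from"
[0,2] PP  >  k=1
[2,3] S\PP  lex  "this"
[0,3] S  <  k=2

[0,3] S   <
  [0,2] PP   >
    [0,1] "quickly" : PP/NP
    [1,2] "from" : NP
  [2,3] "this" : S\PP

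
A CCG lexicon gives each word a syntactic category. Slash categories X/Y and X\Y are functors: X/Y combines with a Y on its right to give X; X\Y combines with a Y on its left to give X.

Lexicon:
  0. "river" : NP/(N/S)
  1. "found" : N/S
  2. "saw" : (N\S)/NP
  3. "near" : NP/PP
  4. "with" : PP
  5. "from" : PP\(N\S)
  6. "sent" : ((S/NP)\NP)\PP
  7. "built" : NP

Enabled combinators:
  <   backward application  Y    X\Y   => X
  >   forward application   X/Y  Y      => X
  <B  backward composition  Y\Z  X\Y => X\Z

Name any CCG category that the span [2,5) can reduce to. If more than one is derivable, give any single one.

[0,8] S   >
  [0,7] S/NP   <
    [0,2] NP   >
      [0,1] "river" : NP/(N/S)
      [1,2] "found" : N/S
    [2,7] (S/NP)\NP   <
      [2,6] PP   <
        [2,5] N\S   >
          [2,3] "saw" : (N\S)/NP
          [3,5] NP   >
            [3,4] "near" : NP/PP
            [4,5] "with" : PP
        [5,6] "from" : PP\(N\S)
      [6,7] "sent" : ((S/NP)\NP)\PP
  [7,8] "built" : NP

N\S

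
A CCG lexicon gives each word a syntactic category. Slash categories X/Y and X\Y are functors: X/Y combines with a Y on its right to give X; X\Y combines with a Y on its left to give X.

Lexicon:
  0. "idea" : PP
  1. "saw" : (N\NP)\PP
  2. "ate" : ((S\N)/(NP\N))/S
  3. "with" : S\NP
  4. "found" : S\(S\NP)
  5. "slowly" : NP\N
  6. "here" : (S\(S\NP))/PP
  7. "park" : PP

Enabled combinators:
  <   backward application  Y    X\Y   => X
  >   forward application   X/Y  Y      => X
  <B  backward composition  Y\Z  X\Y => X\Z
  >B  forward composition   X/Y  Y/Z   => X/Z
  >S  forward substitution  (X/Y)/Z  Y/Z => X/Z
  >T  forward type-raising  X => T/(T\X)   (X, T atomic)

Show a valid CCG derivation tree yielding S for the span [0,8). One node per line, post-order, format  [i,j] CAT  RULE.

[0,8] S   <
  [0,6] S\NP   <B
    [0,2] N\NP   <
      [0,1] "idea" : PP
      [1,2] "saw" : (N\NP)\PP
    [2,6] S\N   >
      [2,5] (S\N)/(NP\N)   >
        [2,3] "ate" : ((S\N)/(NP\N))/S
        [3,5] S   <
          [3,4] "with" : S\NP
          [4,5] "found" : S\(S\NP)
      [5,6] "slowly" : NP\N
  [6,8] S\(S\NP)   >
    [6,7] "here" : (S\(S\NP))/PP
    [7,8] "park" : PP

[0,1] PP  lex  "idea"
[1,2] (N\NP)\PP  lex  "saw"
[0,2] N\NP  <  k=1
[2,3] ((S\N)/(NP\N))/S  lex  "ate"
[3,4] S\NP  lex  "with"
[4,5] S\(S\NP)  lex  "found"
[3,5] S  <  k=4
[2,5] (S\N)/(NP\N)  >  k=3
[5,6] NP\N  lex  "slowly"
[2,6] S\N  >  k=5
[0,6] S\NP  <B  k=2
[6,7] (S\(S\NP))/PP  lex  "here"
[7,8] PP  lex  "park"
[6,8] S\(S\NP)  >  k=7
[0,8] S  <  k=6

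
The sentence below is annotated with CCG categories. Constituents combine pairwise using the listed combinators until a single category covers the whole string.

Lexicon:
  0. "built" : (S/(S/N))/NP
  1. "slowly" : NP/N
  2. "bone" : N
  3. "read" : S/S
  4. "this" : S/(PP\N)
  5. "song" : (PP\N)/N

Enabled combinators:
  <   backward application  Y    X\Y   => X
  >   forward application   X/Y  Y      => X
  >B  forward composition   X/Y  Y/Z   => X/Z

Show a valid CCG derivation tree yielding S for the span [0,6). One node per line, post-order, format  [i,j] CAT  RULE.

[0,6] S   >
  [0,3] S/(S/N)   >
    [0,1] "built" : (S/(S/N))/NP
    [1,3] NP   >
      [1,2] "slowly" : NP/N
      [2,3] "bone" : N
  [3,6] S/N   >B
    [3,4] "read" : S/S
    [4,6] S/N   >B
      [4,5] "this" : S/(PP\N)
      [5,6] "song" : (PP\N)/N

[0,1] (S/(S/N))/NP  lex  "built"
[1,2] NP/N  lex  "slowly"
[2,3] N  lex  "bone"
[1,3] NP  >  k=2
[0,3] S/(S/N)  >  k=1
[3,4] S/S  lex  "read"
[4,5] S/(PP\N)  lex  "this"
[5,6] (PP\N)/N  lex  "song"
[4,6] S/N  >B  k=5
[3,6] S/N  >B  k=4
[0,6] S  >  k=3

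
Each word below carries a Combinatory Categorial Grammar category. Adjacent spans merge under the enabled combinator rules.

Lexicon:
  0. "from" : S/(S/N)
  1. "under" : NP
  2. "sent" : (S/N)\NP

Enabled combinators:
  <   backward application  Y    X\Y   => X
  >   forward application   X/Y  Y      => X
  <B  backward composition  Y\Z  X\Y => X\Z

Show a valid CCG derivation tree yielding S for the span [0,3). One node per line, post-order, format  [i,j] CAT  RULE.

[0,1] S/(S/N)  lex  "from"
[1,2] NP  lex  "under"
[2,3] (S/N)\NP  lex  "sent"
[1,3] S/N  <  k=2
[0,3] S  >  k=1

[0,3] S   >
  [0,1] "from" : S/(S/N)
  [1,3] S/N   <
    [1,2] "under" : NP
    [2,3] "sent" : (S/N)\NP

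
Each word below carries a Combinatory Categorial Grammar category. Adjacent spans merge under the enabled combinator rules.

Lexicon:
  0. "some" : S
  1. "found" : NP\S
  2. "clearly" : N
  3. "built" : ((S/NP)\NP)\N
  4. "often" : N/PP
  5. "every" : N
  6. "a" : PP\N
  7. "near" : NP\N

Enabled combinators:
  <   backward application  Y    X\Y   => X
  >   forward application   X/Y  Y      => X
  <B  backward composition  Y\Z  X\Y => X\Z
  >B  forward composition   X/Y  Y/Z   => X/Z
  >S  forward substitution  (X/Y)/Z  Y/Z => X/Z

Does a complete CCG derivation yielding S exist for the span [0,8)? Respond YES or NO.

YES

[0,8] S   >
  [0,4] S/NP   <
    [0,2] NP   <
      [0,1] "some" : S
      [1,2] "found" : NP\S
    [2,4] (S/NP)\NP   <
      [2,3] "clearly" : N
      [3,4] "built" : ((S/NP)\NP)\N
  [4,8] NP   <
    [4,7] N   >
      [4,5] "often" : N/PP
      [5,7] PP   <
        [5,6] "every" : N
        [6,7] "a" : PP\N
    [7,8] "near" : NP\N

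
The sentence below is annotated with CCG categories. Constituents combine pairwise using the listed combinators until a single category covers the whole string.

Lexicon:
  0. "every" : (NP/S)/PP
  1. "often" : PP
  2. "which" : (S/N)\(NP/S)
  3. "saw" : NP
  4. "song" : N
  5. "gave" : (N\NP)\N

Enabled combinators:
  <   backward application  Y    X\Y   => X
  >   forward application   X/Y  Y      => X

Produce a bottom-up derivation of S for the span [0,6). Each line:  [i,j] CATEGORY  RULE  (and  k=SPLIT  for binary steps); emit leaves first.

[0,1] (NP/S)/PP  lex  "every"
[1,2] PP  lex  "often"
[0,2] NP/S  >  k=1
[2,3] (S/N)\(NP/S)  lex  "which"
[0,3] S/N  <  k=2
[3,4] NP  lex  "saw"
[4,5] N  lex  "song"
[5,6] (N\NP)\N  lex  "gave"
[4,6] N\NP  <  k=5
[3,6] N  <  k=4
[0,6] S  >  k=3

[0,6] S   >
  [0,3] S/N   <
    [0,2] NP/S   >
      [0,1] "every" : (NP/S)/PP
      [1,2] "often" : PP
    [2,3] "which" : (S/N)\(NP/S)
  [3,6] N   <
    [3,4] "saw" : NP
    [4,6] N\NP   <
      [4,5] "song" : N
      [5,6] "gave" : (N\NP)\N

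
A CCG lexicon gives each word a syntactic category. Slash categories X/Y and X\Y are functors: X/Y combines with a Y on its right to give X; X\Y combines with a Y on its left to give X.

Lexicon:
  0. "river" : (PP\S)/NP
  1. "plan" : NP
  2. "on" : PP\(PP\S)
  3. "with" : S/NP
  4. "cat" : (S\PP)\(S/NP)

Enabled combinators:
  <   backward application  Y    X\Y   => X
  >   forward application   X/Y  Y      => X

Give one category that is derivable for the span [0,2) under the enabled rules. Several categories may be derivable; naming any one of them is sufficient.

[0,5] S   <
  [0,3] PP   <
    [0,2] PP\S   >
      [0,1] "river" : (PP\S)/NP
      [1,2] "plan" : NP
    [2,3] "on" : PP\(PP\S)
  [3,5] S\PP   <
    [3,4] "with" : S/NP
    [4,5] "cat" : (S\PP)\(S/NP)

PP\S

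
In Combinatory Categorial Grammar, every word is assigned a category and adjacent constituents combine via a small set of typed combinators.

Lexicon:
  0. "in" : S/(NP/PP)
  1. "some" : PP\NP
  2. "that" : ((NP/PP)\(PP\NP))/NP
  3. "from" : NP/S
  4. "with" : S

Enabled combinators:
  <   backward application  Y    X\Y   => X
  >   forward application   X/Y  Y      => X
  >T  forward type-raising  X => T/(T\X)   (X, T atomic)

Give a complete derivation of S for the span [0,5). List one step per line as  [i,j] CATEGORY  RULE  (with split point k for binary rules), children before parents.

[0,1] S/(NP/PP)  lex  "in"
[1,2] PP\NP  lex  "some"
[2,3] ((NP/PP)\(PP\NP))/NP  lex  "that"
[3,4] NP/S  lex  "from"
[4,5] S  lex  "with"
[3,5] NP  >  k=4
[2,5] (NP/PP)\(PP\NP)  >  k=3
[1,5] NP/PP  <  k=2
[0,5] S  >  k=1

[0,5] S   >
  [0,1] "in" : S/(NP/PP)
  [1,5] NP/PP   <
    [1,2] "some" : PP\NP
    [2,5] (NP/PP)\(PP\NP)   >
      [2,3] "that" : ((NP/PP)\(PP\NP))/NP
      [3,5] NP   >
        [3,4] "from" : NP/S
        [4,5] "with" : S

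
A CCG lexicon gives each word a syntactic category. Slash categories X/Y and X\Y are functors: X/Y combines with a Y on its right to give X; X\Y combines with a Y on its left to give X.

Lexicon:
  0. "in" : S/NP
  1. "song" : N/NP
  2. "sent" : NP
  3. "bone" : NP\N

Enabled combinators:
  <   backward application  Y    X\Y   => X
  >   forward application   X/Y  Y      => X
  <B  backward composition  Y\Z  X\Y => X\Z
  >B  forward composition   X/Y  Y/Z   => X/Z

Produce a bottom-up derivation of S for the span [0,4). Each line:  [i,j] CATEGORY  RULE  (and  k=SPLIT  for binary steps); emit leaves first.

[0,4] S   >
  [0,1] "in" : S/NP
  [1,4] NP   <
    [1,3] N   >
      [1,2] "song" : N/NP
      [2,3] "sent" : NP
    [3,4] "bone" : NP\N

[0,1] S/NP  lex  "in"
[1,2] N/NP  lex  "song"
[2,3] NP  lex  "sent"
[1,3] N  >  k=2
[3,4] NP\N  lex  "bone"
[1,4] NP  <  k=3
[0,4] S  >  k=1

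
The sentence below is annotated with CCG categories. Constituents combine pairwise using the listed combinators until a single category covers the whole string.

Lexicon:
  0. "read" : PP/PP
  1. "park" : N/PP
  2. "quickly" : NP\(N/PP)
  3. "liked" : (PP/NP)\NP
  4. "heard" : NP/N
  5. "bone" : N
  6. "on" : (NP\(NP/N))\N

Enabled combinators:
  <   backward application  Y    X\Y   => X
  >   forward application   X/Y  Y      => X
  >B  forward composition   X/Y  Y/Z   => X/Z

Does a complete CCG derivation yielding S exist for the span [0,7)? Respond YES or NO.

PP/PP N/PP NP\(N/PP) (PP/NP)\NP NP/N N (NP\(NP/N))\N
CKY chart[0,7] = {PP}; S ∉ chart

NO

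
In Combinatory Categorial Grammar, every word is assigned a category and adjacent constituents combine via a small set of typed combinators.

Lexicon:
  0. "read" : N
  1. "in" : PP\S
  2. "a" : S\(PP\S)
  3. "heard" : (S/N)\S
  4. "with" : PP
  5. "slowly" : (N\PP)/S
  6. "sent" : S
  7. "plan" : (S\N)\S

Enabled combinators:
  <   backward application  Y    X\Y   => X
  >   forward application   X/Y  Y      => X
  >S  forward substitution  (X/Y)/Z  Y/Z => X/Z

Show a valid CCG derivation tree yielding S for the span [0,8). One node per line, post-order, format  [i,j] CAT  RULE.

[0,1] N  lex  "read"
[1,2] PP\S  lex  "in"
[2,3] S\(PP\S)  lex  "a"
[1,3] S  <  k=2
[3,4] (S/N)\S  lex  "heard"
[1,4] S/N  <  k=3
[4,5] PP  lex  "with"
[5,6] (N\PP)/S  lex  "slowly"
[6,7] S  lex  "sent"
[5,7] N\PP  >  k=6
[4,7] N  <  k=5
[1,7] S  >  k=4
[7,8] (S\N)\S  lex  "plan"
[1,8] S\N  <  k=7
[0,8] S  <  k=1

[0,8] S   <
  [0,1] "read" : N
  [1,8] S\N   <
    [1,7] S   >
      [1,4] S/N   <
        [1,3] S   <
          [1,2] "in" : PP\S
          [2,3] "a" : S\(PP\S)
        [3,4] "heard" : (S/N)\S
      [4,7] N   <
        [4,5] "with" : PP
        [5,7] N\PP   >
          [5,6] "slowly" : (N\PP)/S
          [6,7] "sent" : S
    [7,8] "plan" : (S\N)\S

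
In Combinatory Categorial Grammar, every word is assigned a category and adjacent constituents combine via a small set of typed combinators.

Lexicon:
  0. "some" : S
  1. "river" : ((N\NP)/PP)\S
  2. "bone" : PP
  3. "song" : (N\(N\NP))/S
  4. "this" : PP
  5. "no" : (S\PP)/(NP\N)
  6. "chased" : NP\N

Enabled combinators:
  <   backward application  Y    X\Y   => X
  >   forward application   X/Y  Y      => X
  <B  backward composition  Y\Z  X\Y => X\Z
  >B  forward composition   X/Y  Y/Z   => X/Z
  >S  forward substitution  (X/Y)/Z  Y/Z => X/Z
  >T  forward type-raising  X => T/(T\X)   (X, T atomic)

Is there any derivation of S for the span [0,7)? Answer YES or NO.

S ((N\NP)/PP)\S PP (N\(N\NP))/S PP (S\PP)/(NP\N) NP\N
CKY chart[0,7] = {N, N/(N\N), NP/(NP\N), PP/(PP\N), S/(S\N)}; S ∉ chart

NO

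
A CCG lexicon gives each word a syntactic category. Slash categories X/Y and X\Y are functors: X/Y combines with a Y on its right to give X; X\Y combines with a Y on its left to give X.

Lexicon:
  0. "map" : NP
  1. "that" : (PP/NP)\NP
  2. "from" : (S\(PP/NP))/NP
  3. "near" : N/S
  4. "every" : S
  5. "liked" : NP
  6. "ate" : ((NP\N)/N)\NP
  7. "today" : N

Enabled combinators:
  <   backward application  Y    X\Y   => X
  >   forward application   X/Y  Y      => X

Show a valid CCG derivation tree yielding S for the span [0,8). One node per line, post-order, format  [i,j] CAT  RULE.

[0,8] S   <
  [0,2] PP/NP   <
    [0,1] "map" : NP
    [1,2] "that" : (PP/NP)\NP
  [2,8] S\(PP/NP)   >
    [2,3] "from" : (S\(PP/NP))/NP
    [3,8] NP   <
      [3,5] N   >
        [3,4] "near" : N/S
        [4,5] "every" : S
      [5,8] NP\N   >
        [5,7] (NP\N)/N   <
          [5,6] "liked" : NP
          [6,7] "ate" : ((NP\N)/N)\NP
        [7,8] "today" : N

[0,1] NP  lex  "map"
[1,2] (PP/NP)\NP  lex  "that"
[0,2] PP/NP  <  k=1
[2,3] (S\(PP/NP))/NP  lex  "from"
[3,4] N/S  lex  "near"
[4,5] S  lex  "every"
[3,5] N  >  k=4
[5,6] NP  lex  "liked"
[6,7] ((NP\N)/N)\NP  lex  "ate"
[5,7] (NP\N)/N  <  k=6
[7,8] N  lex  "today"
[5,8] NP\N  >  k=7
[3,8] NP  <  k=5
[2,8] S\(PP/NP)  >  k=3
[0,8] S  <  k=2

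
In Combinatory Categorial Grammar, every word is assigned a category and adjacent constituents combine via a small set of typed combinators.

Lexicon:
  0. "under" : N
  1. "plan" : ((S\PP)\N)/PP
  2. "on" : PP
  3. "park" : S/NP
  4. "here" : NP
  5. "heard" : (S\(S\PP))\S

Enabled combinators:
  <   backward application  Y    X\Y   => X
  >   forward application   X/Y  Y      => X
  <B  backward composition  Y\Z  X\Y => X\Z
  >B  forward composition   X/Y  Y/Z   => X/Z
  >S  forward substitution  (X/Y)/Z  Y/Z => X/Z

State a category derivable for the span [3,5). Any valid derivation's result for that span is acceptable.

[0,6] S   <
  [0,3] S\PP   <
    [0,1] "under" : N
    [1,3] (S\PP)\N   >
      [1,2] "plan" : ((S\PP)\N)/PP
      [2,3] "on" : PP
  [3,6] S\(S\PP)   <
    [3,5] S   >
      [3,4] "park" : S/NP
      [4,5] "here" : NP
    [5,6] "heard" : (S\(S\PP))\S

S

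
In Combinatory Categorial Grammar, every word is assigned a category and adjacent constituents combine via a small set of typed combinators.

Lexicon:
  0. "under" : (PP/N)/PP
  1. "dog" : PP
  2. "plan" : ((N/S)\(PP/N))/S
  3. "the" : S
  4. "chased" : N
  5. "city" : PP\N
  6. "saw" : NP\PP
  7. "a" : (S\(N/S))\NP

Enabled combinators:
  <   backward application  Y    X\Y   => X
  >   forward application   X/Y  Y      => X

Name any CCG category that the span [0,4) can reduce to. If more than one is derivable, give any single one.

N/S

[0,8] S   <
  [0,4] N/S   <
    [0,2] PP/N   >
      [0,1] "under" : (PP/N)/PP
      [1,2] "dog" : PP
    [2,4] (N/S)\(PP/N)   >
      [2,3] "plan" : ((N/S)\(PP/N))/S
      [3,4] "the" : S
  [4,8] S\(N/S)   <
    [4,7] NP   <
      [4,6] PP   <
        [4,5] "chased" : N
        [5,6] "city" : PP\N
      [6,7] "saw" : NP\PP
    [7,8] "a" : (S\(N/S))\NP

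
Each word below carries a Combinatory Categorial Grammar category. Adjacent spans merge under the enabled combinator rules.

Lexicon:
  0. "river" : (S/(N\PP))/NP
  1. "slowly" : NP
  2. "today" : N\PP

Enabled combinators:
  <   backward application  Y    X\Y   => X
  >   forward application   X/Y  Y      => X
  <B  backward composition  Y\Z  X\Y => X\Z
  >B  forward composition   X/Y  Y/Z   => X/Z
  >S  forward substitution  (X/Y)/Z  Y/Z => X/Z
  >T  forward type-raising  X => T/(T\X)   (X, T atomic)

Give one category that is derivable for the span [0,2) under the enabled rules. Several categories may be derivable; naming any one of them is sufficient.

[0,3] S   >
  [0,2] S/(N\PP)   >
    [0,1] "river" : (S/(N\PP))/NP
    [1,2] "slowly" : NP
  [2,3] "today" : N\PP

S/(N\PP)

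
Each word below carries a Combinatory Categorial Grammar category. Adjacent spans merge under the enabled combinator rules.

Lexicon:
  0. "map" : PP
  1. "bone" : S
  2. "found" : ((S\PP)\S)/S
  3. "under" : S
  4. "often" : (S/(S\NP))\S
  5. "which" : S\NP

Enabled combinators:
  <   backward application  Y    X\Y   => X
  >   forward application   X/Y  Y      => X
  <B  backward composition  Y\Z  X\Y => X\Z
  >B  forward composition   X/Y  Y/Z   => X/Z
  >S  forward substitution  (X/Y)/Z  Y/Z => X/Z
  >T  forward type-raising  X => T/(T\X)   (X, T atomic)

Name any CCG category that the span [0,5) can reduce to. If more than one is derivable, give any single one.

S/(S\NP)

[0,6] S   >
  [0,5] S/(S\NP)   <
    [0,4] S   <
      [0,1] "map" : PP
      [1,4] S\PP   <
        [1,2] "bone" : S
        [2,4] (S\PP)\S   >
          [2,3] "found" : ((S\PP)\S)/S
          [3,4] "under" : S
    [4,5] "often" : (S/(S\NP))\S
  [5,6] "which" : S\NP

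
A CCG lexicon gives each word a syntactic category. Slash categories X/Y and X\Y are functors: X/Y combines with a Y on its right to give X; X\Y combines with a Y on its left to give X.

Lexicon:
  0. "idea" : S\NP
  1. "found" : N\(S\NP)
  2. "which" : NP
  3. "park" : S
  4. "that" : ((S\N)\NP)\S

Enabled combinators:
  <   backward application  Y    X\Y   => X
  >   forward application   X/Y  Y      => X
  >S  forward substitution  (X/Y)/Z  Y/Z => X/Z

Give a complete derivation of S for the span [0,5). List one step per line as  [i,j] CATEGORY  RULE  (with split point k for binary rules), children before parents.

[0,1] S\NP  lex  "idea"
[1,2] N\(S\NP)  lex  "found"
[0,2] N  <  k=1
[2,3] NP  lex  "which"
[3,4] S  lex  "park"
[4,5] ((S\N)\NP)\S  lex  "that"
[3,5] (S\N)\NP  <  k=4
[2,5] S\N  <  k=3
[0,5] S  <  k=2

[0,5] S   <
  [0,2] N   <
    [0,1] "idea" : S\NP
    [1,2] "found" : N\(S\NP)
  [2,5] S\N   <
    [2,3] "which" : NP
    [3,5] (S\N)\NP   <
      [3,4] "park" : S
      [4,5] "that" : ((S\N)\NP)\S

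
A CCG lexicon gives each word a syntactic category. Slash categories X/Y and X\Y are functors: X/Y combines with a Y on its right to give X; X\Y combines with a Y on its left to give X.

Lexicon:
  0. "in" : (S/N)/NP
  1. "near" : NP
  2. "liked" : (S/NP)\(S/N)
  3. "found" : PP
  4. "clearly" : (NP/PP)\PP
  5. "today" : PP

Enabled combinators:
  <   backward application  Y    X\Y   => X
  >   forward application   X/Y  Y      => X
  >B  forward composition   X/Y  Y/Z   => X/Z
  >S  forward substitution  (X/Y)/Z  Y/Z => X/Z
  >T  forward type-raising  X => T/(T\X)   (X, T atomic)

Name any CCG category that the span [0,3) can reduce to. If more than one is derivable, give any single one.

S/NP

[0,6] S   >
  [0,3] S/NP   <
    [0,2] S/N   >
      [0,1] "in" : (S/N)/NP
      [1,2] "near" : NP
    [2,3] "liked" : (S/NP)\(S/N)
  [3,6] NP   >
    [3,5] NP/PP   <
      [3,4] "found" : PP
      [4,5] "clearly" : (NP/PP)\PP
    [5,6] "today" : PP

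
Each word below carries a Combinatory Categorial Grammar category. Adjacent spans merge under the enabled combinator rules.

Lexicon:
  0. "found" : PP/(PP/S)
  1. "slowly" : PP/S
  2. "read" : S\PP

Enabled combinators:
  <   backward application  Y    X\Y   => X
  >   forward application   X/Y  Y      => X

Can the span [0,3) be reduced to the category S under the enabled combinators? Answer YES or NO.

YES

[0,3] S   <
  [0,2] PP   >
    [0,1] "found" : PP/(PP/S)
    [1,2] "slowly" : PP/S
  [2,3] "read" : S\PP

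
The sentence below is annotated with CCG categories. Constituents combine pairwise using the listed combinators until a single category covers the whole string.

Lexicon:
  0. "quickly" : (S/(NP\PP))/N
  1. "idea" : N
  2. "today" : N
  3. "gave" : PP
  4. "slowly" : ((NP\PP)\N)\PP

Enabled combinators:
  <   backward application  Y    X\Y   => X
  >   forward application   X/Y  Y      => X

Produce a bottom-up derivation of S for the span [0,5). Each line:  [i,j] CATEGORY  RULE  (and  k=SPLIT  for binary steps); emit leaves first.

[0,5] S   >
  [0,2] S/(NP\PP)   >
    [0,1] "quickly" : (S/(NP\PP))/N
    [1,2] "idea" : N
  [2,5] NP\PP   <
    [2,3] "today" : N
    [3,5] (NP\PP)\N   <
      [3,4] "gave" : PP
      [4,5] "slowly" : ((NP\PP)\N)\PP

[0,1] (S/(NP\PP))/N  lex  "quickly"
[1,2] N  lex  "idea"
[0,2] S/(NP\PP)  >  k=1
[2,3] N  lex  "today"
[3,4] PP  lex  "gave"
[4,5] ((NP\PP)\N)\PP  lex  "slowly"
[3,5] (NP\PP)\N  <  k=4
[2,5] NP\PP  <  k=3
[0,5] S  >  k=2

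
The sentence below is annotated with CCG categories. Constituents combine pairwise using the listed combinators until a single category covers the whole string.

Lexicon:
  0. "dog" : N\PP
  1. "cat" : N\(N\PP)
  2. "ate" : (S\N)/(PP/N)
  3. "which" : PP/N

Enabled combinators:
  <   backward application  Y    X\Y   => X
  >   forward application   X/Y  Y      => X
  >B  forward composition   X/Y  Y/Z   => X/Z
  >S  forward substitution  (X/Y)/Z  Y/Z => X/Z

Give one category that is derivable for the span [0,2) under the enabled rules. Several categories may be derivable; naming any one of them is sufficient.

N

[0,4] S   <
  [0,2] N   <
    [0,1] "dog" : N\PP
    [1,2] "cat" : N\(N\PP)
  [2,4] S\N   >
    [2,3] "ate" : (S\N)/(PP/N)
    [3,4] "which" : PP/N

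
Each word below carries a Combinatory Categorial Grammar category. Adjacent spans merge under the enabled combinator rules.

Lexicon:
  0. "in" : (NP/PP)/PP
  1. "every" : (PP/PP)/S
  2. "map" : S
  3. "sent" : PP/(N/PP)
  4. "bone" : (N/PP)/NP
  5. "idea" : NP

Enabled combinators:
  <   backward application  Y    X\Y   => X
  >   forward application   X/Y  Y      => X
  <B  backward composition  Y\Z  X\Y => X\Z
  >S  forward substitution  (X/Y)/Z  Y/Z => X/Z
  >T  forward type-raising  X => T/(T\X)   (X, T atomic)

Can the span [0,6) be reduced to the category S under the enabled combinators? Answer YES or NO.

(NP/PP)/PP (PP/PP)/S S PP/(N/PP) (N/PP)/NP NP
CKY chart[0,6] = {N/(N\NP), NP, NP/(NP\NP), NP/PP, PP/(PP\NP), S/(S\NP)}; S ∉ chart

NO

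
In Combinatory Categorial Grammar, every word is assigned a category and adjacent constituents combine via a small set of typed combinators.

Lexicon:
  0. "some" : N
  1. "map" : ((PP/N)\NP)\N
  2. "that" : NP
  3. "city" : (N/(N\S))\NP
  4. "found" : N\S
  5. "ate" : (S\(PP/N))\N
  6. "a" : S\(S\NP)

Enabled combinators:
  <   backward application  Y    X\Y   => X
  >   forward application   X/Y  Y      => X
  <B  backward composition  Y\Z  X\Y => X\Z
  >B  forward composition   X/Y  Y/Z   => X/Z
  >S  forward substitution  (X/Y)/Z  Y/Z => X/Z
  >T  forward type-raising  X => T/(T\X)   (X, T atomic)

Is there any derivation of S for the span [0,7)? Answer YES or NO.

YES

[0,7] S   <
  [0,6] S\NP   <B
    [0,2] (PP/N)\NP   <
      [0,1] "some" : N
      [1,2] "map" : ((PP/N)\NP)\N
    [2,6] S\(PP/N)   <
      [2,5] N   >
        [2,4] N/(N\S)   <
          [2,3] "that" : NP
          [3,4] "city" : (N/(N\S))\NP
        [4,5] "found" : N\S
      [5,6] "ate" : (S\(PP/N))\N
  [6,7] "a" : S\(S\NP)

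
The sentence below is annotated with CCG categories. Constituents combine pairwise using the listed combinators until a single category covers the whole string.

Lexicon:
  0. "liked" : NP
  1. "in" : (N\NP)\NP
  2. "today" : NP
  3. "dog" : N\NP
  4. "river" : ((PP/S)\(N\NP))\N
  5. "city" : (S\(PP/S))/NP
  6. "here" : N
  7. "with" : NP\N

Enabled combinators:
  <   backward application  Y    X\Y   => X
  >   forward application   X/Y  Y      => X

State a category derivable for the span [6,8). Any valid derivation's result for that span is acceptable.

NP

[0,8] S   <
  [0,5] PP/S   <
    [0,2] N\NP   <
      [0,1] "liked" : NP
      [1,2] "in" : (N\NP)\NP
    [2,5] (PP/S)\(N\NP)   <
      [2,4] N   <
        [2,3] "today" : NP
        [3,4] "dog" : N\NP
      [4,5] "river" : ((PP/S)\(N\NP))\N
  [5,8] S\(PP/S)   >
    [5,6] "city" : (S\(PP/S))/NP
    [6,8] NP   <
      [6,7] "here" : N
      [7,8] "with" : NP\N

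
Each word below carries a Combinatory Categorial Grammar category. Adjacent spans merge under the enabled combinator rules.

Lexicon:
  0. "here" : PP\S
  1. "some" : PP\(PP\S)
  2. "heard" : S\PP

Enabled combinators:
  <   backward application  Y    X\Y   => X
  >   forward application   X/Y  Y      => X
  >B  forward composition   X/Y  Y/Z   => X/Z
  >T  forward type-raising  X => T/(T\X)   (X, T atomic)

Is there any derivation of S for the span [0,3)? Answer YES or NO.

[0,3] S   <
  [0,2] PP   <
    [0,1] "here" : PP\S
    [1,2] "some" : PP\(PP\S)
  [2,3] "heard" : S\PP

YES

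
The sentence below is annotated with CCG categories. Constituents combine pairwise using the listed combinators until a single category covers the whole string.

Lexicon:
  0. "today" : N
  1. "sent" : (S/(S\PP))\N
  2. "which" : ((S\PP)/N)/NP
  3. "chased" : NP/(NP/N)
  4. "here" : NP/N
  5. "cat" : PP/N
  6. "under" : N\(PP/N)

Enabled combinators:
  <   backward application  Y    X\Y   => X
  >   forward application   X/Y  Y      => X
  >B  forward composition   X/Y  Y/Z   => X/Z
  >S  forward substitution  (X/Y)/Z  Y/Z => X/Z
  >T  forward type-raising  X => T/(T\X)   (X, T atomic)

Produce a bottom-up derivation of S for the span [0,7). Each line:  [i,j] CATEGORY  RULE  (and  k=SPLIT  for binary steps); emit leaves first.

[0,1] N  lex  "today"
[1,2] (S/(S\PP))\N  lex  "sent"
[0,2] S/(S\PP)  <  k=1
[2,3] ((S\PP)/N)/NP  lex  "which"
[3,4] NP/(NP/N)  lex  "chased"
[4,5] NP/N  lex  "here"
[3,5] NP  >  k=4
[2,5] (S\PP)/N  >  k=3
[5,6] PP/N  lex  "cat"
[6,7] N\(PP/N)  lex  "under"
[5,7] N  <  k=6
[2,7] S\PP  >  k=5
[0,7] S  >  k=2

[0,7] S   >
  [0,2] S/(S\PP)   <
    [0,1] "today" : N
    [1,2] "sent" : (S/(S\PP))\N
  [2,7] S\PP   >
    [2,5] (S\PP)/N   >
      [2,3] "which" : ((S\PP)/N)/NP
      [3,5] NP   >
        [3,4] "chased" : NP/(NP/N)
        [4,5] "here" : NP/N
    [5,7] N   <
      [5,6] "cat" : PP/N
      [6,7] "under" : N\(PP/N)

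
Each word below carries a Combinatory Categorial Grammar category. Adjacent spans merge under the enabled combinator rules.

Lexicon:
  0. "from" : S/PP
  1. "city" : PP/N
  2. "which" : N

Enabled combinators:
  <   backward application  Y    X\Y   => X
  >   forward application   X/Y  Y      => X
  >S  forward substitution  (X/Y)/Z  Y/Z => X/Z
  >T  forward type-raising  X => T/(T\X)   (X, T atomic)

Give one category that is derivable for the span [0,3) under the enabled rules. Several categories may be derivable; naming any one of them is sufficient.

S

[0,3] S   >
  [0,1] "from" : S/PP
  [1,3] PP   >
    [1,2] "city" : PP/N
    [2,3] "which" : N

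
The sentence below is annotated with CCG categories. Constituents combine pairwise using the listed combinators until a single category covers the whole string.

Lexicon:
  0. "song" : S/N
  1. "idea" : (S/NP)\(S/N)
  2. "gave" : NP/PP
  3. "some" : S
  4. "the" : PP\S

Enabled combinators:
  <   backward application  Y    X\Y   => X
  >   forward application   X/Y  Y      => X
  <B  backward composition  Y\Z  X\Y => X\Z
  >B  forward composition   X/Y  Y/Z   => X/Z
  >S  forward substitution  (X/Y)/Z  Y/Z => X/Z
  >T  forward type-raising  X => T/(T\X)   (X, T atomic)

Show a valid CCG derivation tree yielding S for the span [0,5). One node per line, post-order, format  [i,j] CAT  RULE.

[0,1] S/N  lex  "song"
[1,2] (S/NP)\(S/N)  lex  "idea"
[0,2] S/NP  <  k=1
[2,3] NP/PP  lex  "gave"
[0,3] S/PP  >B  k=2
[3,4] S  lex  "some"
[3,4] PP/(PP\S)  >T
[4,5] PP\S  lex  "the"
[3,5] PP  >  k=4
[0,5] S  >  k=3

[0,5] S   >
  [0,3] S/PP   >B
    [0,2] S/NP   <
      [0,1] "song" : S/N
      [1,2] "idea" : (S/NP)\(S/N)
    [2,3] "gave" : NP/PP
  [3,5] PP   >
    [3,4] PP/(PP\S)   >T
      [3,4] "some" : S
    [4,5] "the" : PP\S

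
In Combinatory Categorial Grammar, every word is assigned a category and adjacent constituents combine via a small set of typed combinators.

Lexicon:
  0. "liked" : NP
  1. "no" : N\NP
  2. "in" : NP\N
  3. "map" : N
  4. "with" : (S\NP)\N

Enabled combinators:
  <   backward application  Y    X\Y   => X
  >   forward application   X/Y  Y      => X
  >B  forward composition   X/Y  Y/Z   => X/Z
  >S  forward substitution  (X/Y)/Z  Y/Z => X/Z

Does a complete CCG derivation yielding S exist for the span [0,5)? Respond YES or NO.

YES

[0,5] S   <
  [0,3] NP   <
    [0,2] N   <
      [0,1] "liked" : NP
      [1,2] "no" : N\NP
    [2,3] "in" : NP\N
  [3,5] S\NP   <
    [3,4] "map" : N
    [4,5] "with" : (S\NP)\N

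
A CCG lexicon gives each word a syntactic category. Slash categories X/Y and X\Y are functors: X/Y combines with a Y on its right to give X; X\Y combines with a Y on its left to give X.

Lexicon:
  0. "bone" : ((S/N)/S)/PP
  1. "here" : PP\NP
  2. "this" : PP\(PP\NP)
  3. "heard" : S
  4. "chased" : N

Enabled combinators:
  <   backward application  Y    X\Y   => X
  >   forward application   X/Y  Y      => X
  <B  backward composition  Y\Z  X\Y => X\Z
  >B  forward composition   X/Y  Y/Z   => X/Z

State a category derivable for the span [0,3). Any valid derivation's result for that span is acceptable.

[0,5] S   >
  [0,4] S/N   >
    [0,3] (S/N)/S   >
      [0,1] "bone" : ((S/N)/S)/PP
      [1,3] PP   <
        [1,2] "here" : PP\NP
        [2,3] "this" : PP\(PP\NP)
    [3,4] "heard" : S
  [4,5] "chased" : N

(S/N)/S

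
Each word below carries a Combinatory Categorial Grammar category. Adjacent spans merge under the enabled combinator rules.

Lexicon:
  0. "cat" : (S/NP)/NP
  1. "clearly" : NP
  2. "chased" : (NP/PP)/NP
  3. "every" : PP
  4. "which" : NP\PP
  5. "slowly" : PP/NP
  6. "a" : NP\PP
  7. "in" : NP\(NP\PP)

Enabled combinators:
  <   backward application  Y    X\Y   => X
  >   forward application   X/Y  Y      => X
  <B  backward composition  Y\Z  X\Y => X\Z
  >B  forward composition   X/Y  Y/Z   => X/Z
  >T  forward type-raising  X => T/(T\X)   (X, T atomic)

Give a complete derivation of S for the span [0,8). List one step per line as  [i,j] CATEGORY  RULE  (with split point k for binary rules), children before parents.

[0,8] S   >
  [0,5] S/PP   >B
    [0,2] S/NP   >
      [0,1] "cat" : (S/NP)/NP
      [1,2] "clearly" : NP
    [2,5] NP/PP   >
      [2,3] "chased" : (NP/PP)/NP
      [3,5] NP   >
        [3,4] NP/(NP\PP)   >T
          [3,4] "every" : PP
        [4,5] "which" : NP\PP
  [5,8] PP   >
    [5,6] "slowly" : PP/NP
    [6,8] NP   <
      [6,7] "a" : NP\PP
      [7,8] "in" : NP\(NP\PP)

[0,1] (S/NP)/NP  lex  "cat"
[1,2] NP  lex  "clearly"
[0,2] S/NP  >  k=1
[2,3] (NP/PP)/NP  lex  "chased"
[3,4] PP  lex  "every"
[3,4] NP/(NP\PP)  >T
[4,5] NP\PP  lex  "which"
[3,5] NP  >  k=4
[2,5] NP/PP  >  k=3
[0,5] S/PP  >B  k=2
[5,6] PP/NP  lex  "slowly"
[6,7] NP\PP  lex  "a"
[7,8] NP\(NP\PP)  lex  "in"
[6,8] NP  <  k=7
[5,8] PP  >  k=6
[0,8] S  >  k=5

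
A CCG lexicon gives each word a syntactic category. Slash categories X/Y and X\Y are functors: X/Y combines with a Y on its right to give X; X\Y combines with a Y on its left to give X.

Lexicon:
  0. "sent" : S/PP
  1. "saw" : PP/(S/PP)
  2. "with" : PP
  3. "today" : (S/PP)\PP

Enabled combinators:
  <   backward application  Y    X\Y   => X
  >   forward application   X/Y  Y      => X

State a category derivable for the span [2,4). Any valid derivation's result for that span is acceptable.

[0,4] S   >
  [0,1] "sent" : S/PP
  [1,4] PP   >
    [1,2] "saw" : PP/(S/PP)
    [2,4] S/PP   <
      [2,3] "with" : PP
      [3,4] "today" : (S/PP)\PP

S/PP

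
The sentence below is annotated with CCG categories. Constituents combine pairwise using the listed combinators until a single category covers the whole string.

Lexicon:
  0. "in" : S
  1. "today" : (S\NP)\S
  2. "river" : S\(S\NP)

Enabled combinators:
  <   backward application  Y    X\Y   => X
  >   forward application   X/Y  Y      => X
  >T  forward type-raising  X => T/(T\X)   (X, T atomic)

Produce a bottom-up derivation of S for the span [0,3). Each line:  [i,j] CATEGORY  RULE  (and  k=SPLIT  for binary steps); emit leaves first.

[0,1] S  lex  "in"
[1,2] (S\NP)\S  lex  "today"
[0,2] S\NP  <  k=1
[2,3] S\(S\NP)  lex  "river"
[0,3] S  <  k=2

[0,3] S   <
  [0,2] S\NP   <
    [0,1] "in" : S
    [1,2] "today" : (S\NP)\S
  [2,3] "river" : S\(S\NP)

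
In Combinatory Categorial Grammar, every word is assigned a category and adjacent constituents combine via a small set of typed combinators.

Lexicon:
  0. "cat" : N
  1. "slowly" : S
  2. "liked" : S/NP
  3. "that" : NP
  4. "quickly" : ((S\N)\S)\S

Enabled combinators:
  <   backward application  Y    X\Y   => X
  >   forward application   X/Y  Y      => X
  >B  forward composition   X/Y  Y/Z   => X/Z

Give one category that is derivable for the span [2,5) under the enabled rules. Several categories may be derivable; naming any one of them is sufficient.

(S\N)\S

[0,5] S   <
  [0,1] "cat" : N
  [1,5] S\N   <
    [1,2] "slowly" : S
    [2,5] (S\N)\S   <
      [2,4] S   >
        [2,3] "liked" : S/NP
        [3,4] "that" : NP
      [4,5] "quickly" : ((S\N)\S)\S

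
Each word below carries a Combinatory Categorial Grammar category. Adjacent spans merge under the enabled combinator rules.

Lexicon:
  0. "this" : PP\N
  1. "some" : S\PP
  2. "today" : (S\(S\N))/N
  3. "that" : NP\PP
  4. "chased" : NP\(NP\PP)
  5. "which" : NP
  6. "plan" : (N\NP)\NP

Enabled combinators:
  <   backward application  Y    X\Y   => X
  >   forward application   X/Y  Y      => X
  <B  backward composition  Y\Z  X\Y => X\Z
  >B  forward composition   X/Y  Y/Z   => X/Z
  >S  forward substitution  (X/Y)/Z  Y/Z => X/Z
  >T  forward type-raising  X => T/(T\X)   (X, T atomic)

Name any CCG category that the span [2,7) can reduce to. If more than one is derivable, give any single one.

[0,7] S   <
  [0,2] S\N   <B
    [0,1] "this" : PP\N
    [1,2] "some" : S\PP
  [2,7] S\(S\N)   >
    [2,3] "today" : (S\(S\N))/N
    [3,7] N   <
      [3,5] NP   <
        [3,4] "that" : NP\PP
        [4,5] "chased" : NP\(NP\PP)
      [5,7] N\NP   <
        [5,6] "which" : NP
        [6,7] "plan" : (N\NP)\NP

S\(S\N)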